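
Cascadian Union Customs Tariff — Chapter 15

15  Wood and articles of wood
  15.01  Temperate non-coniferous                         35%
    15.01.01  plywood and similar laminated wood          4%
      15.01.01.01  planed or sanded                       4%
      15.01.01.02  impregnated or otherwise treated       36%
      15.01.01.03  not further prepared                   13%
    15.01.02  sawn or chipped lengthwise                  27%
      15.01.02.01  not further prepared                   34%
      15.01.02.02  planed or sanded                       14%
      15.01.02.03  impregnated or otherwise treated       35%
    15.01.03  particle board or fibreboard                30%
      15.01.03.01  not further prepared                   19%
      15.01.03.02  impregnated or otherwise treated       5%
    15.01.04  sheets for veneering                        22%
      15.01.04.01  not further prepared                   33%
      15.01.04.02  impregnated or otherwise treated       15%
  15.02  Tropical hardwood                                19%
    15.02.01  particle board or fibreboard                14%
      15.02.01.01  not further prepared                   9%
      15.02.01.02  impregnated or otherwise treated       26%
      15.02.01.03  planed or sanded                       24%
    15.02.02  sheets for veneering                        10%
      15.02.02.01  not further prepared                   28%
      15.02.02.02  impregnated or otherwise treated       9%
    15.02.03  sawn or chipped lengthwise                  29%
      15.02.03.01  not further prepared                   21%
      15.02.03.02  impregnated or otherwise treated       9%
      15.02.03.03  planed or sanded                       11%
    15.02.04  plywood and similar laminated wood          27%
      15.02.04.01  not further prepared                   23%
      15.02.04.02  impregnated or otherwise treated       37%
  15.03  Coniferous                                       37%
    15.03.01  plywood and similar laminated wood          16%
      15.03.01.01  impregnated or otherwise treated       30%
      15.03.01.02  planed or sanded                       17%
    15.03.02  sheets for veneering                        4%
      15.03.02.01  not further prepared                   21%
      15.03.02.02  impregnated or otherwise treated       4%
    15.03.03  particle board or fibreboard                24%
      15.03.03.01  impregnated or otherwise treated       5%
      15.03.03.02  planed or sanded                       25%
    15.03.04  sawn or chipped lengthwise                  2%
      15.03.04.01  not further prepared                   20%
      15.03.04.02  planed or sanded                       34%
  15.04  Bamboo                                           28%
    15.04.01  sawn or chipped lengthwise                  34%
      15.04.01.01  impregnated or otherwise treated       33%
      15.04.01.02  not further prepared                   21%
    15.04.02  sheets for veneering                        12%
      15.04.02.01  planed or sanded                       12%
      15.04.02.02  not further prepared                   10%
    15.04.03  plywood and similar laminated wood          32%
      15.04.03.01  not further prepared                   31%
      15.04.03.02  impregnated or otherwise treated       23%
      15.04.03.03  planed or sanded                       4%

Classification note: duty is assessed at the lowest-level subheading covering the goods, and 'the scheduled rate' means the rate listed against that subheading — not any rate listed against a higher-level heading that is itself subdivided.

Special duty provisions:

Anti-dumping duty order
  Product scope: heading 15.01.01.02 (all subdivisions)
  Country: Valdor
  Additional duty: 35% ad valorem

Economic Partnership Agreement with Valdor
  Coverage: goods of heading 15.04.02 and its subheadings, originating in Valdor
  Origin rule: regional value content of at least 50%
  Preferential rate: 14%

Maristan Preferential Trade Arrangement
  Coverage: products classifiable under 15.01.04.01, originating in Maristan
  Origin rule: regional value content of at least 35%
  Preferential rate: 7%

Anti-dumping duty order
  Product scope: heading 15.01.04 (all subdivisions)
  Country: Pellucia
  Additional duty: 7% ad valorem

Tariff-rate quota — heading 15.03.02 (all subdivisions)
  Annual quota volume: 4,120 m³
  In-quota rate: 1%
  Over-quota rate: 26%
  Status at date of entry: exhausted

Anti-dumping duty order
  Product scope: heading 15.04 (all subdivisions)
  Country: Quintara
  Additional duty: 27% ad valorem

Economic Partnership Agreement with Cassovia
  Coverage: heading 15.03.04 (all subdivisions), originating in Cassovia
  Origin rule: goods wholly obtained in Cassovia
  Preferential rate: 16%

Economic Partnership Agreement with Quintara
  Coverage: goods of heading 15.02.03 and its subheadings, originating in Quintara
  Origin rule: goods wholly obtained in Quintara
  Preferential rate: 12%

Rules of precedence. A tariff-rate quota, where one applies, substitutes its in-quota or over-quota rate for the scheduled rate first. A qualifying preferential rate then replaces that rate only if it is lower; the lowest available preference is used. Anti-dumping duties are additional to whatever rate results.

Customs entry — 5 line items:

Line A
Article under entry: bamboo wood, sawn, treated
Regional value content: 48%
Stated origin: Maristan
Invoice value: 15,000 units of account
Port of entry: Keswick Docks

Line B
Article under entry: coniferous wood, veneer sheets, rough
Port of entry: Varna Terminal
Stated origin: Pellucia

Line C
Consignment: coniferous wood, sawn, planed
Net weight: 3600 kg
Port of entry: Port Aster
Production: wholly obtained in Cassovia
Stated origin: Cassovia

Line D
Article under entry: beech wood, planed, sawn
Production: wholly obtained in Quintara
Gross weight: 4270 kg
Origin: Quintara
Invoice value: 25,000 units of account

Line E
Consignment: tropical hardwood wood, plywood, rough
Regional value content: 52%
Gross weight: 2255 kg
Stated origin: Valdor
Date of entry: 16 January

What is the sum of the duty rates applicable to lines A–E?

Line A: bamboo → 15.04; sawn → 15.04.01; treated → 15.04.01.01. Scheduled 33%. Maristan agreement on 15.01.04.01: 15.04.01.01 not covered. → 33%.
Line B: coniferous → 15.03; veneer sheets → 15.03.02; rough → 15.03.02.01. Scheduled 21%. quota on 15.03.02 exhausted → over-quota 26%. → 26%.
Line C: coniferous → 15.03; sawn → 15.03.04; planed → 15.03.04.02. Scheduled 34%. Cassovia agreement on 15.03.04: wholly obtained → 16% available; preferential 16%. → 16%.
Line D: beech → 15.01; sawn → 15.01.02; planed → 15.01.02.02. Scheduled 14%. Quintara agreement on 15.02.03: 15.01.02.02 not covered. → 14%.
Line E: tropical hardwood → 15.02; plywood → 15.02.04; rough → 15.02.04.01. Scheduled 23%. Valdor agreement on 15.04.02: 15.02.04.01 not covered. → 23%.
Sum: 33% + 26% + 16% + 14% + 23% = 112%.

112%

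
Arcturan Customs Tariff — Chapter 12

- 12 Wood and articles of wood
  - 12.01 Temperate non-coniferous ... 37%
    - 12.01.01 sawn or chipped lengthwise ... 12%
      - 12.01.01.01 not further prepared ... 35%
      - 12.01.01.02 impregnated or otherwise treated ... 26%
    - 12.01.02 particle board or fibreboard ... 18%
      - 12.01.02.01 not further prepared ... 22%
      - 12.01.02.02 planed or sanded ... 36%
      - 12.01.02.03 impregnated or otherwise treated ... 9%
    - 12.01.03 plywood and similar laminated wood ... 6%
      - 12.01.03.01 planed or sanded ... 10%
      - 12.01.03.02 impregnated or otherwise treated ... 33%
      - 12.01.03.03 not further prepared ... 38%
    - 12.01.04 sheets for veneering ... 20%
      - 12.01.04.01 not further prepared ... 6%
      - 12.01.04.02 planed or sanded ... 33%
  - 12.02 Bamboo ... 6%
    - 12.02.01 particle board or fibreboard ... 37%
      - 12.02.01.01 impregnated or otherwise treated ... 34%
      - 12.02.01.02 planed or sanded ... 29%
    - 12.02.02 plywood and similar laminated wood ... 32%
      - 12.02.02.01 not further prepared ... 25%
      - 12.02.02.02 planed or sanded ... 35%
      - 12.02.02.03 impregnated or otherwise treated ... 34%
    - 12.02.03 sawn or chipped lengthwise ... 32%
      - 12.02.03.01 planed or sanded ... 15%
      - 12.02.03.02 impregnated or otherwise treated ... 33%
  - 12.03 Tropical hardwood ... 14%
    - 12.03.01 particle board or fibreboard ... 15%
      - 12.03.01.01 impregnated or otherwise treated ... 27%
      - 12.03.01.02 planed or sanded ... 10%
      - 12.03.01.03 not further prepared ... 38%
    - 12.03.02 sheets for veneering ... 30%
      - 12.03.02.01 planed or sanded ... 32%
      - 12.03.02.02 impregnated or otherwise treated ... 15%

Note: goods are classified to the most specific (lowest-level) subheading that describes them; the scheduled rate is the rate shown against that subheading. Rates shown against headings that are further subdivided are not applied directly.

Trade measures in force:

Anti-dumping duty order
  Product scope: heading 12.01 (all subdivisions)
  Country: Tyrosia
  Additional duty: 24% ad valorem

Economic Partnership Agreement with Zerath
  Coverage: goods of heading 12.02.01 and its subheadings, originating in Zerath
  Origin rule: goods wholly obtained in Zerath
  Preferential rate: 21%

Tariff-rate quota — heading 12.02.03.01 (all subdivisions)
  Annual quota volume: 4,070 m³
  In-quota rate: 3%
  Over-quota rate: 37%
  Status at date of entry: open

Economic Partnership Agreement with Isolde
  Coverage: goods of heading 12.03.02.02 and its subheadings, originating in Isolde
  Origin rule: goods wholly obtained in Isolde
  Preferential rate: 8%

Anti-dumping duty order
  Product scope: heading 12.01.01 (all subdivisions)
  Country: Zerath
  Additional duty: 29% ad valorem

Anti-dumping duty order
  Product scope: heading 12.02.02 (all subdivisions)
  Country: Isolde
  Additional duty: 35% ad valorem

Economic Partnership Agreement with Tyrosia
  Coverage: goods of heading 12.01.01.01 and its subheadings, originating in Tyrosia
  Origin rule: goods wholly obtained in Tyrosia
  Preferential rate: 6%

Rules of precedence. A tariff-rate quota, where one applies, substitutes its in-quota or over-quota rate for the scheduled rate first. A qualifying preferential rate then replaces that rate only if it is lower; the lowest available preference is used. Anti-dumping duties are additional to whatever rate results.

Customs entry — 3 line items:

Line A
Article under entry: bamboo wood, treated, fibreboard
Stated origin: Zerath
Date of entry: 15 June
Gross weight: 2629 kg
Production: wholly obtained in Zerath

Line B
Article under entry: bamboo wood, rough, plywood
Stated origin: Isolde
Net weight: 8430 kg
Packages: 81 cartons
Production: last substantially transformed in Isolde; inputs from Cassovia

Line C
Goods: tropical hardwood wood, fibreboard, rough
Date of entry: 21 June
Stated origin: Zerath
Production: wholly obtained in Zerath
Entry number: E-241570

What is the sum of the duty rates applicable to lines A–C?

Line A: bamboo → 12.02; fibreboard → 12.02.01; treated → 12.02.01.01. Scheduled 34%. Zerath agreement on 12.02.01: wholly obtained → 21% available; preferential 21%. → 21%.
Line B: bamboo → 12.02; plywood → 12.02.02; rough → 12.02.02.01. Scheduled 25%. Isolde agreement on 12.03.02.02: 12.02.02.01 not covered; anti-dumping (Isolde, 12.02.02): +35%; total 25% + 35% = 60%. → 60%.
Line C: tropical hardwood → 12.03; fibreboard → 12.03.01; rough → 12.03.01.03. Scheduled 38%. Zerath agreement on 12.02.01: 12.03.01.03 not covered. → 38%.
Sum: 21% + 60% + 38% = 119%.

119%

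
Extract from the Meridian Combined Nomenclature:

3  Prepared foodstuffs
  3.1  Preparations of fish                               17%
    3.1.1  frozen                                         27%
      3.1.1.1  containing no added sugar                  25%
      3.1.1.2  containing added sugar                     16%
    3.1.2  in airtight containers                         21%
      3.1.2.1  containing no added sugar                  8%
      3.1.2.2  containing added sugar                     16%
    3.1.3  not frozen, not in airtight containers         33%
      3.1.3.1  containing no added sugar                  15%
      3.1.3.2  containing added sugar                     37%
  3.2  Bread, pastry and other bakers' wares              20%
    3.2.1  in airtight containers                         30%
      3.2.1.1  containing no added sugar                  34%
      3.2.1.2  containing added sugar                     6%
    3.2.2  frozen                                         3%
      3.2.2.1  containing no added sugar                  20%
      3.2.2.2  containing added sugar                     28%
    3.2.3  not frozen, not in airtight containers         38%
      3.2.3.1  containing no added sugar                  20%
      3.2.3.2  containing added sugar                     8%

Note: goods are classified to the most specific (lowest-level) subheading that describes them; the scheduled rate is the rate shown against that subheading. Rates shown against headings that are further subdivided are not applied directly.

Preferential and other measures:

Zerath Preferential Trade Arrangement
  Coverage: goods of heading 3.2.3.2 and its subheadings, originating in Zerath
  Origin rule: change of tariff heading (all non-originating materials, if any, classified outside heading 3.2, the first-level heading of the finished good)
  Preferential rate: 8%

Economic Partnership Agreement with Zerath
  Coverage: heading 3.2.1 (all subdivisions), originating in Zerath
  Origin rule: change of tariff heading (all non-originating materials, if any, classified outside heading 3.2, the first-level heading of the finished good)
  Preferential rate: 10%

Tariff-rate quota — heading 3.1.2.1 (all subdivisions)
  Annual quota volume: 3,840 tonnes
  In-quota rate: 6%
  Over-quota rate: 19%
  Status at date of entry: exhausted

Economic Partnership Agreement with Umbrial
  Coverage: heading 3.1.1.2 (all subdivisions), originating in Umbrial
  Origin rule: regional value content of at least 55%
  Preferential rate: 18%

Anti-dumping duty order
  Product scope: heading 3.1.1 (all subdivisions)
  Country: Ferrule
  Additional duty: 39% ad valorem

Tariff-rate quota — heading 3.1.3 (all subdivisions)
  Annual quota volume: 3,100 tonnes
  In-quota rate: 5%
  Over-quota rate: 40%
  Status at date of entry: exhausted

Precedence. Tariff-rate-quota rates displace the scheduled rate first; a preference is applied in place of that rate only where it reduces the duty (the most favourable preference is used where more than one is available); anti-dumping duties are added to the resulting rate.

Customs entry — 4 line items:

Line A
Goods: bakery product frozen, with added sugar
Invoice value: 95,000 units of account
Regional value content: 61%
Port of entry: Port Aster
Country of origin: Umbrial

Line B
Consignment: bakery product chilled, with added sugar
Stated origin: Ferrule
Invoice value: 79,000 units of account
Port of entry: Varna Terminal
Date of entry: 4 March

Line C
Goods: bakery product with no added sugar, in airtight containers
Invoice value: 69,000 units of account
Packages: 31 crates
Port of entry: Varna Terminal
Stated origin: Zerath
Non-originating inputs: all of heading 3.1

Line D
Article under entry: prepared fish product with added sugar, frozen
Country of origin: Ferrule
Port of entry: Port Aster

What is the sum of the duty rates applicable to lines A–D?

101%

Line A: bakery product → 3.2; frozen → 3.2.2; with added sugar → 3.2.2.2. Scheduled 28%. Umbrial agreement on 3.1.1.2: 3.2.2.2 not covered. → 28%.
Line B: bakery product → 3.2; chilled → 3.2.3; with added sugar → 3.2.3.2. Scheduled 8%. No special measure applies. → 8%.
Line C: bakery product → 3.2; in airtight containers → 3.2.1; with no added sugar → 3.2.1.1. Scheduled 34%. Zerath agreement on 3.2.3.2: 3.2.1.1 not covered; Zerath agreement on 3.2.1: CTH met → 10% available; preferential 10%. → 10%.
Line D: prepared fish product → 3.1; frozen → 3.1.1; with added sugar → 3.1.1.2. Scheduled 16%. anti-dumping (Ferrule, 3.1.1): +39%; total 16% + 39% = 55%. → 55%.
Sum: 28% + 8% + 10% + 55% = 101%.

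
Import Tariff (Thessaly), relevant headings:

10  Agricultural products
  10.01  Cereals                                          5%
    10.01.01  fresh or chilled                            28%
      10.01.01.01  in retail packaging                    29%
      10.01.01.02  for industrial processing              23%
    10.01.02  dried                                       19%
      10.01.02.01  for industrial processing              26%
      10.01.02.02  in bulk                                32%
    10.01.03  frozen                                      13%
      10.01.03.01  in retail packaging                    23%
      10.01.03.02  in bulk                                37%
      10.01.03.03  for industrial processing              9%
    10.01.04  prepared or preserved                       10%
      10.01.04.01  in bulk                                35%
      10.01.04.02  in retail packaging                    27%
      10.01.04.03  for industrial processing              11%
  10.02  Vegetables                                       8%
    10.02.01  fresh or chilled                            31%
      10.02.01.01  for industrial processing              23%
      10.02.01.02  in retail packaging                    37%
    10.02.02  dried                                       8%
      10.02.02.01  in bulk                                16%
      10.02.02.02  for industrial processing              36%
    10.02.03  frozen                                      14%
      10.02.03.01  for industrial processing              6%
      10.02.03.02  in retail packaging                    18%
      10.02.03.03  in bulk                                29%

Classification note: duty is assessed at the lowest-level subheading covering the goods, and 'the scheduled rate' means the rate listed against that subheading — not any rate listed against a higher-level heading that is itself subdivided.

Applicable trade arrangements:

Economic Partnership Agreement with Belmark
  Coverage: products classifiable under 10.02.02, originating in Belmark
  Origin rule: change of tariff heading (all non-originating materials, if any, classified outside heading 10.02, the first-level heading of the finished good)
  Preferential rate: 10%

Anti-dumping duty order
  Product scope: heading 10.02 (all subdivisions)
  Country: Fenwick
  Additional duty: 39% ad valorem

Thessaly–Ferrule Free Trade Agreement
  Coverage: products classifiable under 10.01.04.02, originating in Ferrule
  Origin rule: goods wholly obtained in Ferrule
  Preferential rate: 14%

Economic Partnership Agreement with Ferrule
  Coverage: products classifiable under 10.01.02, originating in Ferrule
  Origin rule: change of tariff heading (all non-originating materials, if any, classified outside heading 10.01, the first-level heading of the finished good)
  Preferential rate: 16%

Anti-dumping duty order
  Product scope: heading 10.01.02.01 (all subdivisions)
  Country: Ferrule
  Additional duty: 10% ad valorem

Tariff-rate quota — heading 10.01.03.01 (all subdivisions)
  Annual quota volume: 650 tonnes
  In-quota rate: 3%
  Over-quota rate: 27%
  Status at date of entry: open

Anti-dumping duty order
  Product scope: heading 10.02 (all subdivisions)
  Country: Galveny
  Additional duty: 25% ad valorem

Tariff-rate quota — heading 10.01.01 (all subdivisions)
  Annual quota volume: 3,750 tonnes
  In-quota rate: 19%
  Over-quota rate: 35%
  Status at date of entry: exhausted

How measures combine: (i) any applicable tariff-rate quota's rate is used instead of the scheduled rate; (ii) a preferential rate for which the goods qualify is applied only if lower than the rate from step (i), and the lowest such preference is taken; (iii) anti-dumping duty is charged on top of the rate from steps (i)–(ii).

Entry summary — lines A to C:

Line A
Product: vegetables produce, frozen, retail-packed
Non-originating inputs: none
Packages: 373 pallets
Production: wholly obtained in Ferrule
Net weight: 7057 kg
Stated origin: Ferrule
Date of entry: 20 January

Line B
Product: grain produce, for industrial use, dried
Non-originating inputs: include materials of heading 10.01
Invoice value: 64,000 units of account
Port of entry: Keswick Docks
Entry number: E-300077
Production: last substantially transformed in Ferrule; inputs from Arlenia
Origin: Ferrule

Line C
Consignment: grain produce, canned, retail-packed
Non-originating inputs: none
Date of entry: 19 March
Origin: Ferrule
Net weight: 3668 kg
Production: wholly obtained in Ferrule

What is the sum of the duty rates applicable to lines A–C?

68%

Line A: vegetables → 10.02; frozen → 10.02.03; retail-packed → 10.02.03.02. Scheduled 18%. Ferrule agreement on 10.01.04.02: 10.02.03.02 not covered; Ferrule agreement on 10.01.02: 10.02.03.02 not covered. → 18%.
Line B: grain → 10.01; dried → 10.01.02; for industrial use → 10.01.02.01. Scheduled 26%. Ferrule agreement on 10.01.04.02: 10.01.02.01 not covered; Ferrule agreement on 10.01.02: CTH not met; anti-dumping (Ferrule, 10.01.02.01): +10%; total 26% + 10% = 36%. → 36%.
Line C: grain → 10.01; canned → 10.01.04; retail-packed → 10.01.04.02. Scheduled 27%. Ferrule agreement on 10.01.04.02: wholly obtained → 14% available; Ferrule agreement on 10.01.02: 10.01.04.02 not covered; preferential 14%. → 14%.
Sum: 18% + 36% + 14% = 68%.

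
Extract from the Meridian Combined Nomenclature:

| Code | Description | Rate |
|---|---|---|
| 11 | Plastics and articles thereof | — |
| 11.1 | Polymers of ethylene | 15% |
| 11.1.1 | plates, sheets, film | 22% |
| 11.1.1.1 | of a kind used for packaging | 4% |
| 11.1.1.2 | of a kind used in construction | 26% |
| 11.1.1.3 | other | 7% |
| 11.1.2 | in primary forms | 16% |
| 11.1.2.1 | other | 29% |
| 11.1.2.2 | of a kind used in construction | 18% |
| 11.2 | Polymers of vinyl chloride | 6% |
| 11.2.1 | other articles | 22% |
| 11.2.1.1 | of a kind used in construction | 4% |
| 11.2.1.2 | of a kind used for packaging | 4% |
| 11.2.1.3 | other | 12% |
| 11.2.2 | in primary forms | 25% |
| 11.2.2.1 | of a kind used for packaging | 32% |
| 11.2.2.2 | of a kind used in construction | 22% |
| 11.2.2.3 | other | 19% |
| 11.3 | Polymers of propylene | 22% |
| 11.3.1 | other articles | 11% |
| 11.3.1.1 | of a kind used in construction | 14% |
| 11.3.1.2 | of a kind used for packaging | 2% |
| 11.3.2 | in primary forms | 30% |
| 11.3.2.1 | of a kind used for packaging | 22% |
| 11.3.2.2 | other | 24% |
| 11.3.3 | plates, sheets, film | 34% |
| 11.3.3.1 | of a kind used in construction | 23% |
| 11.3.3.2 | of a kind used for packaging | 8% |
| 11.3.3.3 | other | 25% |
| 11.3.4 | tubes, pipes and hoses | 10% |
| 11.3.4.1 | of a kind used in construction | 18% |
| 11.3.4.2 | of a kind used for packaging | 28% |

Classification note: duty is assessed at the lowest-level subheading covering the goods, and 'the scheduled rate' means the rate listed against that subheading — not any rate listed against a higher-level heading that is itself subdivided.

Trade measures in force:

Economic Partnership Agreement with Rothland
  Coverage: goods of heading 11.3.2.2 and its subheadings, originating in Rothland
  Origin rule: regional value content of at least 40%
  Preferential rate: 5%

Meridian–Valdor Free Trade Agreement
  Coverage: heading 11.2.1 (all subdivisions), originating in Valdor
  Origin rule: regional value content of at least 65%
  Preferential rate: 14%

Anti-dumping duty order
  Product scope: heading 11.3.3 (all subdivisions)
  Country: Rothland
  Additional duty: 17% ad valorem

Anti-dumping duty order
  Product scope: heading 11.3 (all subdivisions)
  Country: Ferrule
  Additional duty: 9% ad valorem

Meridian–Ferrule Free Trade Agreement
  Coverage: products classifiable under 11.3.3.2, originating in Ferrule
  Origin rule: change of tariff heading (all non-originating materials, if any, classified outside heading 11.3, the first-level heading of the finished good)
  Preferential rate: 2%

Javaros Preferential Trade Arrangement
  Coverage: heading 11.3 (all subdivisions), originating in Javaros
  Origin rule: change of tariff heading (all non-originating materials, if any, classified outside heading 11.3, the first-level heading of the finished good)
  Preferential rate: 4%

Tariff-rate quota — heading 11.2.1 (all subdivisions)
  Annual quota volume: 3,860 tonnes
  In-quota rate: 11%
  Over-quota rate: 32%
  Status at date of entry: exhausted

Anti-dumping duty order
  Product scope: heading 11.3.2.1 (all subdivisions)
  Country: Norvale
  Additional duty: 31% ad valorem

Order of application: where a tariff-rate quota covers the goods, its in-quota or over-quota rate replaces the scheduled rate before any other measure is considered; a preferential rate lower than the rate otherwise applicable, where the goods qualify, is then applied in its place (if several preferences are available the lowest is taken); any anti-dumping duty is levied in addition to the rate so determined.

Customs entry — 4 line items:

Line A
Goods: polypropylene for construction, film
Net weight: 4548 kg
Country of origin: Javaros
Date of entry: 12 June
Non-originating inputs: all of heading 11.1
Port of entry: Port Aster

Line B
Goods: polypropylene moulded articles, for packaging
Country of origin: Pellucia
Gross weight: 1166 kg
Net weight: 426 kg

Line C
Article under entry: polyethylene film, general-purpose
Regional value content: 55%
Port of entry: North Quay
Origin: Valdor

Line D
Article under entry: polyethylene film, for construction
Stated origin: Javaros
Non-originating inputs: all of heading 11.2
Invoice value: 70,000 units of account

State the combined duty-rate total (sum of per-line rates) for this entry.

39%

Line A: polypropylene → 11.3; film → 11.3.3; for construction → 11.3.3.1. Scheduled 23%. Javaros agreement on 11.3: CTH met → 4% available; preferential 4%. → 4%.
Line B: polypropylene → 11.3; moulded articles → 11.3.1; for packaging → 11.3.1.2. Scheduled 2%. No special measure applies. → 2%.
Line C: polyethylene → 11.1; film → 11.1.1; general-purpose → 11.1.1.3. Scheduled 7%. Valdor agreement on 11.2.1: 11.1.1.3 not covered. → 7%.
Line D: polyethylene → 11.1; film → 11.1.1; for construction → 11.1.1.2. Scheduled 26%. Javaros agreement on 11.3: 11.1.1.2 not covered. → 26%.
Sum: 4% + 2% + 7% + 26% = 39%.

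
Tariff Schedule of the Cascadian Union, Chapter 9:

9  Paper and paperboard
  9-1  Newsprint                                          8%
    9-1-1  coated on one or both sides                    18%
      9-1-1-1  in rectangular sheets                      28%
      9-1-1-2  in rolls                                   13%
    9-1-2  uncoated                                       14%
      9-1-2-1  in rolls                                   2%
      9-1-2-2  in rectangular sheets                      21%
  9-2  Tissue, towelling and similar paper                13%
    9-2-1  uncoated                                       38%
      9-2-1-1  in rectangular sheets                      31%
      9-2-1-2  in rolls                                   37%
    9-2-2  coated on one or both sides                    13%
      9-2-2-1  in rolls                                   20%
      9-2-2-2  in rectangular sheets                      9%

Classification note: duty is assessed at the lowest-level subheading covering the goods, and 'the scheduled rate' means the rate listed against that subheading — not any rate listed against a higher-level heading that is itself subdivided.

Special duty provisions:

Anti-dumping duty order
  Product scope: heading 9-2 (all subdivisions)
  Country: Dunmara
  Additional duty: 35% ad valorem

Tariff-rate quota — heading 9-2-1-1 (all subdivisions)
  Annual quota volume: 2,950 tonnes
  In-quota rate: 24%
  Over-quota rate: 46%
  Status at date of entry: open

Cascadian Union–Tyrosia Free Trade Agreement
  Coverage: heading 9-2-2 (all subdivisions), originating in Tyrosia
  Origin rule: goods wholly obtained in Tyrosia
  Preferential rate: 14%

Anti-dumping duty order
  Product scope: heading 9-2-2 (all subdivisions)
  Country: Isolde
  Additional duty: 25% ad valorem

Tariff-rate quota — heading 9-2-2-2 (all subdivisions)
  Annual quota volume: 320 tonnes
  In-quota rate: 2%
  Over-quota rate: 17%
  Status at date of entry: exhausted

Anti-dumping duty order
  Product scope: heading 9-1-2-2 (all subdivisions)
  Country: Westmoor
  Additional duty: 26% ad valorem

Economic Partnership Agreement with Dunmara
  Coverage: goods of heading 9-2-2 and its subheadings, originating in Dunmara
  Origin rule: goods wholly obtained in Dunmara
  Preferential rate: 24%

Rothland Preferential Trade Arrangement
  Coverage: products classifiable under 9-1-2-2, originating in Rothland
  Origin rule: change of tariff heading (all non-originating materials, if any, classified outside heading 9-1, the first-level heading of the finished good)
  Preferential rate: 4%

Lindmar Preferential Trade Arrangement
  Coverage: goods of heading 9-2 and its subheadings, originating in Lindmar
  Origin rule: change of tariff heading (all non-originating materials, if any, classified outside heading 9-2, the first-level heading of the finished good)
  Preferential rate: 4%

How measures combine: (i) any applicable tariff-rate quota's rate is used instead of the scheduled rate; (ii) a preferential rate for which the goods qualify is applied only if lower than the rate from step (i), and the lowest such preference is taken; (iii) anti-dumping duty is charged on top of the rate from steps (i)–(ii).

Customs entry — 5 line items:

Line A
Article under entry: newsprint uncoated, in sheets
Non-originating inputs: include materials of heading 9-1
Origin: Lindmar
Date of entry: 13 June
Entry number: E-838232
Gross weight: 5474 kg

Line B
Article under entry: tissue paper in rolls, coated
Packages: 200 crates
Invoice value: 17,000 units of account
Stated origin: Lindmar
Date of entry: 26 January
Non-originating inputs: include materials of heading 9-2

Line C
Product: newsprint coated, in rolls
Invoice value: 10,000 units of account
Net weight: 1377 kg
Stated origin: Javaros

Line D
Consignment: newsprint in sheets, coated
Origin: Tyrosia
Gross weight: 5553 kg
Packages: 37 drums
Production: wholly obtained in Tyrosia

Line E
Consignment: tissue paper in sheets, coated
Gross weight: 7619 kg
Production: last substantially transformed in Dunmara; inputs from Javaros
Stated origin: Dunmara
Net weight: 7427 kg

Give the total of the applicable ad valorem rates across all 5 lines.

134%

Line A: newsprint → 9-1; uncoated → 9-1-2; in sheets → 9-1-2-2. Scheduled 21%. Lindmar agreement on 9-2: 9-1-2-2 not covered. → 21%.
Line B: tissue paper → 9-2; coated → 9-2-2; in rolls → 9-2-2-1. Scheduled 20%. Lindmar agreement on 9-2: CTH not met. → 20%.
Line C: newsprint → 9-1; coated → 9-1-1; in rolls → 9-1-1-2. Scheduled 13%. No special measure applies. → 13%.
Line D: newsprint → 9-1; coated → 9-1-1; in sheets → 9-1-1-1. Scheduled 28%. Tyrosia agreement on 9-2-2: 9-1-1-1 not covered. → 28%.
Line E: tissue paper → 9-2; coated → 9-2-2; in sheets → 9-2-2-2. Scheduled 9%. quota on 9-2-2-2 exhausted → over-quota 17%; Dunmara agreement on 9-2-2: not wholly obtained; anti-dumping (Dunmara, 9-2): +35%; total 17% + 35% = 52%. → 52%.
Sum: 21% + 20% + 13% + 28% + 52% = 134%.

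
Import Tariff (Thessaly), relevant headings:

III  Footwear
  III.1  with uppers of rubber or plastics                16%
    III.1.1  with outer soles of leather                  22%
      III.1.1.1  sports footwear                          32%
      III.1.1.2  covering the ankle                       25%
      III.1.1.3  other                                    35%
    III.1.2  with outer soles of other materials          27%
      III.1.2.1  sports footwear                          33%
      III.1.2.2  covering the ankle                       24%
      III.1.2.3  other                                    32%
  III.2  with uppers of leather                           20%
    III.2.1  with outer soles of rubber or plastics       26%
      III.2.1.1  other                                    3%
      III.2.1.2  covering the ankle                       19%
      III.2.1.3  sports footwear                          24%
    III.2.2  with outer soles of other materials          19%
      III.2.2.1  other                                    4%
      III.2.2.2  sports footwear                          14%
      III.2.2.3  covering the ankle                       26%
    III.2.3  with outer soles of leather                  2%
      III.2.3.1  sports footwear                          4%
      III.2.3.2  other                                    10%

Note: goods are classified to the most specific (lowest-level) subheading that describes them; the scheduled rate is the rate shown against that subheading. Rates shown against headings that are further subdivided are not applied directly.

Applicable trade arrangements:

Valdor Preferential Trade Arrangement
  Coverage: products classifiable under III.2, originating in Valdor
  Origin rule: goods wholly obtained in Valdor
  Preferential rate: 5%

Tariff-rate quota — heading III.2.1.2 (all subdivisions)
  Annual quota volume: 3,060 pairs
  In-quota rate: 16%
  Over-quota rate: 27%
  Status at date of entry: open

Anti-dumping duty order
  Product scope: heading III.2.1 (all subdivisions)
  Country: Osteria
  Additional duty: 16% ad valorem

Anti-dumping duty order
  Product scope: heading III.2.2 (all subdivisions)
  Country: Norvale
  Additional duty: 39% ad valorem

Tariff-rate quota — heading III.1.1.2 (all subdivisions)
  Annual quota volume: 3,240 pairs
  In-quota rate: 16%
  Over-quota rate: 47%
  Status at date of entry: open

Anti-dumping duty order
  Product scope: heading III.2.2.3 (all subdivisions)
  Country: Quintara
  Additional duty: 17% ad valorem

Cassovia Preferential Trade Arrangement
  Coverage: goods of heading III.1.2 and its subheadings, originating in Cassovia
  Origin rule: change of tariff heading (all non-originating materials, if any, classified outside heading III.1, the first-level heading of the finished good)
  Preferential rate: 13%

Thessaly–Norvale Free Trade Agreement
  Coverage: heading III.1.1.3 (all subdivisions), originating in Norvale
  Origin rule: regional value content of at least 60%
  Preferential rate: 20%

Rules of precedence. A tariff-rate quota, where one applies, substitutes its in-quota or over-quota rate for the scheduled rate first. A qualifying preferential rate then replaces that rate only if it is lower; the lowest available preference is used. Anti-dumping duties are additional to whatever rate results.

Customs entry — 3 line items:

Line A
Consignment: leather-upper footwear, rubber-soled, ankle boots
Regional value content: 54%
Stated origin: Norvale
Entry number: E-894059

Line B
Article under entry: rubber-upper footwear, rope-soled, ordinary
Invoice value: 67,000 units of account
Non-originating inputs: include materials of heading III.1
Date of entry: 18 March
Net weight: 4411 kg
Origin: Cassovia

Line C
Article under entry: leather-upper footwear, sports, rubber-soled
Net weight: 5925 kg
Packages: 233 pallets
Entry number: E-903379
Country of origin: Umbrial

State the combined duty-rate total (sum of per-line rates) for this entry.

Line A: leather-upper → III.2; rubber-soled → III.2.1; ankle boots → III.2.1.2. Scheduled 19%. quota on III.2.1.2 open → in-quota 16%; Norvale agreement on III.1.1.3: III.2.1.2 not covered. → 16%.
Line B: rubber-upper → III.1; rope-soled → III.1.2; ordinary → III.1.2.3. Scheduled 32%. Cassovia agreement on III.1.2: CTH not met. → 32%.
Line C: leather-upper → III.2; rubber-soled → III.2.1; sports → III.2.1.3. Scheduled 24%. No special measure applies. → 24%.
Sum: 16% + 32% + 24% = 72%.

72%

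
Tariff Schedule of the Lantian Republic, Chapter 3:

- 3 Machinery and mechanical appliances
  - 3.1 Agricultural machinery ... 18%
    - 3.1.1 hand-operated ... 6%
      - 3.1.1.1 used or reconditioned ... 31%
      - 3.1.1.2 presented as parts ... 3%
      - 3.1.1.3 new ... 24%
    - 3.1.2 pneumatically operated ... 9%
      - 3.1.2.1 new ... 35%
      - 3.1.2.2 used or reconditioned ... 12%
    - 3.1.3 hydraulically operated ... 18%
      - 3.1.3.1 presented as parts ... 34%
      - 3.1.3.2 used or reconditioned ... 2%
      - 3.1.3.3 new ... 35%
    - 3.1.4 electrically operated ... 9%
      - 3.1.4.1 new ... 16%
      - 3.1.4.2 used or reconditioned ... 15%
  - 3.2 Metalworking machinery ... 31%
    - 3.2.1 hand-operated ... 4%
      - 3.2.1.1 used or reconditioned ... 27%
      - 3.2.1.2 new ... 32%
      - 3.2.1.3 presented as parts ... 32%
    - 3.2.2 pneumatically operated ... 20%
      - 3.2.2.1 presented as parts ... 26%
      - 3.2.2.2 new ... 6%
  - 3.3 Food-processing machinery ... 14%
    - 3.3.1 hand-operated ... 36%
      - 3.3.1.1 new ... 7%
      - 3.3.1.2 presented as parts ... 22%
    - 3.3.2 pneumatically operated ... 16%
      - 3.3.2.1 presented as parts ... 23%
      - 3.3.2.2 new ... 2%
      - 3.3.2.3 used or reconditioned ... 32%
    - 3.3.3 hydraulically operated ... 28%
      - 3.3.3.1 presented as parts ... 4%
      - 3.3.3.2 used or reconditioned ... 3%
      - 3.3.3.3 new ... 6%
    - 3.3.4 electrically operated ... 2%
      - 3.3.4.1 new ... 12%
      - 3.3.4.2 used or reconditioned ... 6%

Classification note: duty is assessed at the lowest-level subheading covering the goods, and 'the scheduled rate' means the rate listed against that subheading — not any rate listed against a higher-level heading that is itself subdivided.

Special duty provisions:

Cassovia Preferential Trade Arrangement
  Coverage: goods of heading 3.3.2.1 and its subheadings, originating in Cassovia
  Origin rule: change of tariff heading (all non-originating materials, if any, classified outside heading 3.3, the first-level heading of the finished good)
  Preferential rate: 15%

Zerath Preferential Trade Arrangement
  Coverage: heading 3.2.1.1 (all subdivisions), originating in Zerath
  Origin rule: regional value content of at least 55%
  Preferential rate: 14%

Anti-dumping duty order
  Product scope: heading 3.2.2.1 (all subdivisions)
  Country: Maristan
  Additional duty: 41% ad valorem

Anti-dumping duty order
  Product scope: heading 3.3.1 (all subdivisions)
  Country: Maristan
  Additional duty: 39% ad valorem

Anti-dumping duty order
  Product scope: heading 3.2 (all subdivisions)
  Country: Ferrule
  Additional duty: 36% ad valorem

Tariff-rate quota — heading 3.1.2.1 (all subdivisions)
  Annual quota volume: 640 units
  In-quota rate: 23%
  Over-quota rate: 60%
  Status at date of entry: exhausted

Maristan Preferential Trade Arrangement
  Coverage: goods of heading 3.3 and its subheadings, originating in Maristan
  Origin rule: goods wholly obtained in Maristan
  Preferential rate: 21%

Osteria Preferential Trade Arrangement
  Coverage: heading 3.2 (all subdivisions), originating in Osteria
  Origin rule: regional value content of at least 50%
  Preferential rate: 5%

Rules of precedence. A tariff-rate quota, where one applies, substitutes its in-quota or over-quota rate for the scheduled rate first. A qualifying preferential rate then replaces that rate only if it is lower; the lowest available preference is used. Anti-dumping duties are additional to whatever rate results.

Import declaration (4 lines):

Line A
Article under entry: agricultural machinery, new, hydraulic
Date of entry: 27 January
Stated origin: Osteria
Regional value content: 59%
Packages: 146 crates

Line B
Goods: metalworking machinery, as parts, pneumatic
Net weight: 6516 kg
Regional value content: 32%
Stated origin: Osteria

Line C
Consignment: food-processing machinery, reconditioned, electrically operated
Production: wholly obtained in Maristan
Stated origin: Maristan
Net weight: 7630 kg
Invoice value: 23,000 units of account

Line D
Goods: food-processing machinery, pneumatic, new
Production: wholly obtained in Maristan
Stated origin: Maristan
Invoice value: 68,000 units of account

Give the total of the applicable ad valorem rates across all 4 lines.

69%

Line A: agricultural → 3.1; hydraulic → 3.1.3; new → 3.1.3.3. Scheduled 35%. Osteria agreement on 3.2: 3.1.3.3 not covered. → 35%.
Line B: metalworking → 3.2; pneumatic → 3.2.2; as parts → 3.2.2.1. Scheduled 26%. Osteria agreement on 3.2: RVC < 50%. → 26%.
Line C: food-processing → 3.3; electrically operated → 3.3.4; reconditioned → 3.3.4.2. Scheduled 6%. Maristan agreement on 3.3: wholly obtained → 21% available; preference 21% not lower than 6% → no reduction. → 6%.
Line D: food-processing → 3.3; pneumatic → 3.3.2; new → 3.3.2.2. Scheduled 2%. Maristan agreement on 3.3: wholly obtained → 21% available; preference 21% not lower than 2% → no reduction. → 2%.
Sum: 35% + 26% + 6% + 2% = 69%.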